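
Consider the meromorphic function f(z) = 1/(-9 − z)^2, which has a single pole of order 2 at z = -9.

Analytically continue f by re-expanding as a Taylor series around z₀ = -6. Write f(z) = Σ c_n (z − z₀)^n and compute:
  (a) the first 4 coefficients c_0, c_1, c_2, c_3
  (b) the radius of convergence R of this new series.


Let w = z − z₀, so z = z₀ + w.
Then -9 − z = -9 − (z₀ + w) = (-9 − z₀) − w = -3 − w.
f(z) = 1/(-3 − w)^2 = (1/(-3)^2) · (1 − w/(-3))^{−2}.
By the binomial series (1−u)^{−2} = Σ_{n≥0} C(n+1, 1) u^n for |u|<1, with u = w/(-3):
  c_n = C(n+1, 1) / (-3)^(n+2).
  c_0 = 1/(-3)^2 = 1/9.
  c_1 = 2/(-3)^3 = -2/27.
  c_2 = 3/(-3)^4 = 1/27.
  c_3 = 4/(-3)^5 = -4/243.
The series is valid for |w/d| < 1, i.e. |z − z₀| < |d|.
Radius of convergence: R = |-9 − z₀| = |-3| = 3 (distance from z₀ to the singularity z = -9).

c_0 = 1/9, c_1 = -2/27, c_2 = 1/27, c_3 = -4/243; R = 3.


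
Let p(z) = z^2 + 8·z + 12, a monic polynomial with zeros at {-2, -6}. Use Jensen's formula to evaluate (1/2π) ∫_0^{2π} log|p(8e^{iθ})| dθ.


Zeros: -6, -2; r = 8.
Inside |z| < r: -6, -2. Outside (|z| ≥ r): ∅.
p(0) = 12, so log|p(0)| = log(12) = 2.4849.
Apply Jensen: I(r) = log|p(0)| + Σ_k log(r/|z_k|), summed over zeros inside |z| < r.
  log(r/|z_k|) for z_k = -2: log(8/2) = 1.3863
  log(r/|z_k|) for z_k = -6: log(8/6) = 0.2877
Sum over inside zeros: 1.6740.
I(r) = log|p(0)| + (inside sum) = 2.4849 + 1.6740 = 4.1589.
Closed form (all zeros inside, monic): I(r) = n·log(r) = 2·log(8) = 4.1589. ✓

I(r) ≈ 4.1589.


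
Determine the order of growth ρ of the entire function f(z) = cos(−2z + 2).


cos(w) is a linear combination of e^{iw} and e^{−iw} (or e^w, e^{−w} in the hyperbolic case), so |cos(w)| ≤ e^{|w|}. With w = −2z + 2, |w| ≤ 2|z| + 2 = 2r + 2 on |z| = r, giving M(r) ≤ e^{2r + 2}, so ρ ≤ 1. On a suitable ray (z = it for sin/cos; z = t for sinh/cosh, t real → ∞), |cos(−2z + 2)| grows like e^{2|t|}/2, so ρ ≥ 1. Hence ρ = 1.
Therefore ρ = 1.

Order ρ = 1.


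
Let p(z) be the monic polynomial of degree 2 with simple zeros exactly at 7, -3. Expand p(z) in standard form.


The polynomial is p(z) = ∏_{α ∈ S} (z − α), where S = {7, -3}.
Expanding the product yields: p(z) = z^2 -4·z -21.
The resulting polynomial has degree 2 and real coefficients as required.

p(z) = z^2 -4·z -21.


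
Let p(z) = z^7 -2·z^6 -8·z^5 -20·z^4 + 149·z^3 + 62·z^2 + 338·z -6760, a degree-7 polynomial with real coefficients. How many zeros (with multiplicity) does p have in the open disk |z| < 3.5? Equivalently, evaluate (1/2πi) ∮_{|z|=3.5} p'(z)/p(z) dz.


The zeros of p are: (-1 + 3i), (-1 - 3i), 4, (3 + 2i), (3 - 2i), (-3 + 2i), (-3 - 2i).
Their magnitudes are: 3.162, 3.162, 4, 3.606, 3.606, 3.606, 3.606.
Zeros with |z| < R = 3.5: (-1 + 3i), (-1 - 3i).
Count = 2.
By the argument principle, (1/2πi) ∮_{|z|=R} p'(z)/p(z) dz equals exactly this count.

Number of zeros inside |z| < 3.5: 2.


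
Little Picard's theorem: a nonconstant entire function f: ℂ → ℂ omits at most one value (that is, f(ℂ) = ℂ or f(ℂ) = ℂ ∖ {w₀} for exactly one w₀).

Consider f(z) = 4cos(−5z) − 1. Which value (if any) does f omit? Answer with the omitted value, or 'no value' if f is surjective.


Little Picard bounds the complement of f(ℂ) to at most one point.
cos is entire and surjective onto ℂ: for every w ∈ ℂ, cos(ζ) = w has a solution ζ ∈ ℂ (e.g., via the complex inverse arccos). With ζ = −5z this gives z = ζ/(-5). Then 4·cos(−5z) takes every value in 4·ℂ = ℂ, and adding -1 is a bijection of ℂ. So f is surjective and omits no value. (Note: only on the real line is cos bounded by [−1, 1].)

Omitted value: no value.


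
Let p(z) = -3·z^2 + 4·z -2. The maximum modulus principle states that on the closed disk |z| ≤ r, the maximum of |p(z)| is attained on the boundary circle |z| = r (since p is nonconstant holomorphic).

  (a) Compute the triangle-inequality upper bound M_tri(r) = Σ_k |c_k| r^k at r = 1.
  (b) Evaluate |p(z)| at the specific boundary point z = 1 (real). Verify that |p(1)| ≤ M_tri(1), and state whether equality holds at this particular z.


Coefficients: c_0 = -2, c_1 = 4, c_2 = -3. Radius r = 1.
Part (a). Triangle bound: M_tri(r) = Σ_k |c_k| r^k
  = |-2|·1^0 + |4|·1^1 + |-3|·1^2
  = 2 + 4 + 3 = 9.
This bounds M(r) := max_{|z|=r} |p(z)| from above; equality holds iff all terms c_k z^k can be made to align in phase at a single z on |z|=r.
Part (b). At z = 1 (real, on the circle |z| = r):
  p(1) = (-2)·1^0 + (4)·1^1 + (-3)·1^2 = -1.
  |p(1)| = 1.
Check: |p(1)| = 1 ≤ 9 = M_tri(1). ✓ Equality does not hold at z = 1 (the coefficients have mixed signs, so the terms do not all align in phase there).

M_tri(1) = 9; |p(1)| = 1; equality at z=1: no.


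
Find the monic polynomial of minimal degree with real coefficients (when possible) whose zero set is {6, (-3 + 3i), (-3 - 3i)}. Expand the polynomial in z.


The polynomial is p(z) = ∏_{α ∈ S} (z − α), where S = {6, (-3 + 3i), (-3 - 3i)}.
Expanding the product yields: p(z) = z^3 -18·z -108.
Note conjugate pairs combine to real quadratics: (z − (-3+3i))(z − (-3−3i)) = z² + 6z + 18.
The resulting polynomial has degree 3 and real coefficients as required.

p(z) = z^3 -18·z -108.


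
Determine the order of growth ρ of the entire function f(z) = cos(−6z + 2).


cos(w) is a linear combination of e^{iw} and e^{−iw} (or e^w, e^{−w} in the hyperbolic case), so |cos(w)| ≤ e^{|w|}. With w = −6z + 2, |w| ≤ 6|z| + 2 = 6r + 2 on |z| = r, giving M(r) ≤ e^{6r + 2}, so ρ ≤ 1. On a suitable ray (z = it for sin/cos; z = t for sinh/cosh, t real → ∞), |cos(−6z + 2)| grows like e^{6|t|}/2, so ρ ≥ 1. Hence ρ = 1.
Therefore ρ = 1.

Order ρ = 1.


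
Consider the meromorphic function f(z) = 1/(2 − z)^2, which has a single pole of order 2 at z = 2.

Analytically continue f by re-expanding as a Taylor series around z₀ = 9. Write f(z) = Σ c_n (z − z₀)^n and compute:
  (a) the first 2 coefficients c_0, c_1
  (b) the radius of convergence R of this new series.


Let w = z − z₀, so z = z₀ + w.
Then 2 − z = 2 − (z₀ + w) = (2 − z₀) − w = -7 − w.
f(z) = 1/(-7 − w)^2 = (1/(-7)^2) · (1 − w/(-7))^{−2}.
By the binomial series (1−u)^{−2} = Σ_{n≥0} C(n+1, 1) u^n for |u|<1, with u = w/(-7):
  c_n = C(n+1, 1) / (-7)^(n+2).
  c_0 = 1/(-7)^2 = 1/49.
  c_1 = 2/(-7)^3 = -2/343.
The series is valid for |w/d| < 1, i.e. |z − z₀| < |d|.
Radius of convergence: R = |2 − z₀| = |-7| = 7 (distance from z₀ to the singularity z = 2).

c_0 = 1/49, c_1 = -2/343; R = 7.


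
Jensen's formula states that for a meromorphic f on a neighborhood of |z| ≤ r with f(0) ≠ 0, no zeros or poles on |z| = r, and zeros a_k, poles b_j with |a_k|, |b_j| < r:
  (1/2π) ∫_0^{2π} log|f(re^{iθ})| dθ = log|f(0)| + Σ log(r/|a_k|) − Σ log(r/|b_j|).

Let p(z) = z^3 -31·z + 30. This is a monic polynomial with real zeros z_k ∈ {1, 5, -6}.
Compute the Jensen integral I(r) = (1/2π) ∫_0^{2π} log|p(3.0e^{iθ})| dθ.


Zeros: -6, 1, 5; r = 3.0.
Inside |z| < r: 1. Outside (|z| ≥ r): -6, 5.
p(0) = 30, so log|p(0)| = log(30) = 3.4012.
Apply Jensen: I(r) = log|p(0)| + Σ_k log(r/|z_k|), summed over zeros inside |z| < r.
  log(r/|z_k|) for z_k = 1: log(3.0/1) = 1.0986
  Outside zeros (-6, 5) contribute nothing to the Jensen sum.
Sum over inside zeros: 1.0986.
I(r) = log|p(0)| + (inside sum) = 3.4012 + 1.0986 = 4.4998.
Note: since some zeros are outside |z| ≤ r, the simplified n·log(r) form does NOT apply — only the inside zeros contribute.

I(r) ≈ 4.4998.


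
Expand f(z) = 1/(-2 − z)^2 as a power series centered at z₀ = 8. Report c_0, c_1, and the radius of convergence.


Let w = z − z₀, so z = z₀ + w.
Then -2 − z = -2 − (z₀ + w) = (-2 − z₀) − w = -10 − w.
f(z) = 1/(-10 − w)^2 = (1/(-10)^2) · (1 − w/(-10))^{−2}.
By the binomial series (1−u)^{−2} = Σ_{n≥0} C(n+1, 1) u^n for |u|<1, with u = w/(-10):
  c_n = C(n+1, 1) / (-10)^(n+2).
  c_0 = 1/(-10)^2 = 1/100.
  c_1 = 2/(-10)^3 = -1/500.
The series is valid for |w/d| < 1, i.e. |z − z₀| < |d|.
Radius of convergence: R = |-2 − z₀| = |-10| = 10 (distance from z₀ to the singularity z = -2).

c_0 = 1/100, c_1 = -1/500; R = 10.


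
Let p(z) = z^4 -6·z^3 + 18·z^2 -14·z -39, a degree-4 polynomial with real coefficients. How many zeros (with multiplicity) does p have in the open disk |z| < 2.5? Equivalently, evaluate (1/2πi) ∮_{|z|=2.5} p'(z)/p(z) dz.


The zeros of p are: -1, 3, (2 + 3i), (2 - 3i).
Their magnitudes are: 1, 3, 3.606, 3.606.
Zeros with |z| < R = 2.5: -1.
Count = 1.
By the argument principle, (1/2πi) ∮_{|z|=R} p'(z)/p(z) dz equals exactly this count.

Number of zeros inside |z| < 2.5: 1.


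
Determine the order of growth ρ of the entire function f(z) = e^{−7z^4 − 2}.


|e^{−7z^4 − 2}| = e^{Re(-7·z^4) + -2} ≤ e^{7|z|^4 + -2} = e^{7r^4 + -2} on |z| = r, so ρ ≤ 4. Choosing z on |z|=r so that -7·z^4 is real positive (always possible by picking arg z appropriately) gives |f(z)| = e^{7r^4 + -2}, matching the bound. The additive constant -2 does not affect log log M(r) ~ 4·log r. Hence ρ = 4.
Therefore ρ = 4.

Order ρ = 4.


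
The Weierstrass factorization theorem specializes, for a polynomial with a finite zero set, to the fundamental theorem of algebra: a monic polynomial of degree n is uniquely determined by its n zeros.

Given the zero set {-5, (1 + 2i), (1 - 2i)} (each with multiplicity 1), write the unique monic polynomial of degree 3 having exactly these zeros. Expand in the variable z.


The polynomial is p(z) = ∏_{α ∈ S} (z − α), where S = {-5, (1 + 2i), (1 - 2i)}.
Expanding the product yields: p(z) = z^3 + 3·z^2 -5·z + 25.
Note conjugate pairs combine to real quadratics: (z − (1+2i))(z − (1−2i)) = z² − 2z + 5.
The resulting polynomial has degree 3 and real coefficients as required.

p(z) = z^3 + 3·z^2 -5·z + 25.


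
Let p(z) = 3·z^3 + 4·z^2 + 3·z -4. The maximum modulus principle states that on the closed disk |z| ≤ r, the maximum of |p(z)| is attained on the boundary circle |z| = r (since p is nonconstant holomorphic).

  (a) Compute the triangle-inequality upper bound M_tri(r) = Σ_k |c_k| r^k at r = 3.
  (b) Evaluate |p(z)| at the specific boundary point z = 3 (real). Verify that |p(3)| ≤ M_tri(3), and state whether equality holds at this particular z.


Coefficients: c_0 = -4, c_1 = 3, c_2 = 4, c_3 = 3. Radius r = 3.
Part (a). Triangle bound: M_tri(r) = Σ_k |c_k| r^k
  = |-4|·3^0 + |3|·3^1 + |4|·3^2 + |3|·3^3
  = 4 + 9 + 36 + 81 = 130.
This bounds M(r) := max_{|z|=r} |p(z)| from above; equality holds iff all terms c_k z^k can be made to align in phase at a single z on |z|=r.
Part (b). At z = 3 (real, on the circle |z| = r):
  p(3) = (-4)·3^0 + (3)·3^1 + (4)·3^2 + (3)·3^3 = 122.
  |p(3)| = 122.
Check: |p(3)| = 122 ≤ 130 = M_tri(3). ✓ Equality does not hold at z = 3 (the coefficients have mixed signs, so the terms do not all align in phase there).

M_tri(3) = 130; |p(3)| = 122; equality at z=3: no.


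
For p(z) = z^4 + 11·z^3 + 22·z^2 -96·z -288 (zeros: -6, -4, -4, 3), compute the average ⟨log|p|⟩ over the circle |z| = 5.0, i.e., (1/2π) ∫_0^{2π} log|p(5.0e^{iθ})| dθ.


Zeros: -6, -4, -4, 3; r = 5.0.
Inside |z| < r: -4, -4, 3. Outside (|z| ≥ r): -6.
p(0) = -288, so log|p(0)| = log(288) = 5.6630.
Apply Jensen: I(r) = log|p(0)| + Σ_k log(r/|z_k|), summed over zeros inside |z| < r.
  log(r/|z_k|) for z_k = -4: log(5.0/4) = 0.2231
  log(r/|z_k|) for z_k = -4: log(5.0/4) = 0.2231
  log(r/|z_k|) for z_k = 3: log(5.0/3) = 0.5108
  Outside zeros (-6) contribute nothing to the Jensen sum.
Sum over inside zeros: 0.9571.
I(r) = log|p(0)| + (inside sum) = 5.6630 + 0.9571 = 6.6201.
Note: since some zeros are outside |z| ≤ r, the simplified n·log(r) form does NOT apply — only the inside zeros contribute.

I(r) ≈ 6.6201.


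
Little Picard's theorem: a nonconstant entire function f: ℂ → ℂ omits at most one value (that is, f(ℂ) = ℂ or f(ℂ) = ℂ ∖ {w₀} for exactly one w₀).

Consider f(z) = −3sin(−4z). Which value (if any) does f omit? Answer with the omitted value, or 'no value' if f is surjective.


Little Picard bounds the complement of f(ℂ) to at most one point.
sin is entire and surjective onto ℂ: for every w ∈ ℂ, sin(ζ) = w has a solution ζ ∈ ℂ (e.g., via the complex inverse arcsin). With ζ = −4z this gives z = ζ/(-4). Then -3·sin(−4z) takes every value in -3·ℂ = ℂ, and adding 0 is a bijection of ℂ. So f is surjective and omits no value. (Note: only on the real line is sin bounded by [−1, 1].)

Omitted value: no value.


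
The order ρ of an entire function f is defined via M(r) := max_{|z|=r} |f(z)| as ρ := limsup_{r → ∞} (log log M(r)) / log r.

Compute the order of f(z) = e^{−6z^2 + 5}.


|e^{−6z^2 + 5}| = e^{Re(-6·z^2) + 5} ≤ e^{6|z|^2 + 5} = e^{6r^2 + 5} on |z| = r, so ρ ≤ 2. Choosing z on |z|=r so that -6·z^2 is real positive (always possible by picking arg z appropriately) gives |f(z)| = e^{6r^2 + 5}, matching the bound. The additive constant 5 does not affect log log M(r) ~ 2·log r. Hence ρ = 2.
Therefore ρ = 2.

Order ρ = 2.


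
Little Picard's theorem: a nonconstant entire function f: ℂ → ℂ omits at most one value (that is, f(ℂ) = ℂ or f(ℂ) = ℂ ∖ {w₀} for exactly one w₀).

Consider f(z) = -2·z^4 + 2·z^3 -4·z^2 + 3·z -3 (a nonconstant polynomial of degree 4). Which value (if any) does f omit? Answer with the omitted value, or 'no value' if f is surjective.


Little Picard bounds the complement of f(ℂ) to at most one point.
For every w ∈ ℂ, the equation p(z) − w = 0 is a nonconstant polynomial in z and hence has at least one root by the fundamental theorem of algebra. So p is surjective onto ℂ, omitting no value.

Omitted value: no value.


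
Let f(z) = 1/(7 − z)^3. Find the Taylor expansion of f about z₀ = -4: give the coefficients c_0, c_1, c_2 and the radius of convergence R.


Let w = z − z₀, so z = z₀ + w.
Then 7 − z = 7 − (z₀ + w) = (7 − z₀) − w = 11 − w.
f(z) = 1/(11 − w)^3 = (1/(11)^3) · (1 − w/(11))^{−3}.
By the binomial series (1−u)^{−3} = Σ_{n≥0} C(n+2, 2) u^n for |u|<1, with u = w/(11):
  c_n = C(n+2, 2) / (11)^(n+3).
  c_0 = 1/(11)^3 = 1/1331.
  c_1 = 3/(11)^4 = 3/14641.
  c_2 = 6/(11)^5 = 6/161051.
The series is valid for |w/d| < 1, i.e. |z − z₀| < |d|.
Radius of convergence: R = |7 − z₀| = |11| = 11 (distance from z₀ to the singularity z = 7).

c_0 = 1/1331, c_1 = 3/14641, c_2 = 6/161051; R = 11.


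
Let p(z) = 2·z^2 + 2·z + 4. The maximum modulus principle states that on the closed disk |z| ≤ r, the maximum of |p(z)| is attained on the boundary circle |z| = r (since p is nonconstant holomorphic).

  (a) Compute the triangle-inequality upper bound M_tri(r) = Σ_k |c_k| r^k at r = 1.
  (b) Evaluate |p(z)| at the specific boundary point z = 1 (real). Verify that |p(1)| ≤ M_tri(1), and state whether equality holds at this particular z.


Coefficients: c_0 = 4, c_1 = 2, c_2 = 2. Radius r = 1.
Part (a). Triangle bound: M_tri(r) = Σ_k |c_k| r^k
  = |4|·1^0 + |2|·1^1 + |2|·1^2
  = 4 + 2 + 2 = 8.
This bounds M(r) := max_{|z|=r} |p(z)| from above; equality holds iff all terms c_k z^k can be made to align in phase at a single z on |z|=r.
Part (b). At z = 1 (real, on the circle |z| = r):
  p(1) = (4)·1^0 + (2)·1^1 + (2)·1^2 = 8.
  |p(1)| = 8.
Since all nonzero coefficients share the same sign, |p(1)| = 8 = M_tri(1); the triangle bound is attained at z = 1, so in fact M(r) = 8.

M_tri(1) = 8; |p(1)| = 8; equality at z=1: yes.


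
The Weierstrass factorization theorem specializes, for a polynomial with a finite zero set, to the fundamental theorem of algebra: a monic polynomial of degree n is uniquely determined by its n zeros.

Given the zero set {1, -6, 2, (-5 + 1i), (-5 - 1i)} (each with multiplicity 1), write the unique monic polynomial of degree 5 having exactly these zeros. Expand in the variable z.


The polynomial is p(z) = ∏_{α ∈ S} (z − α), where S = {1, -6, 2, (-5 + 1i), (-5 - 1i)}.
Expanding the product yields: p(z) = z^5 + 13·z^4 + 40·z^3 -70·z^2 -296·z + 312.
Note conjugate pairs combine to real quadratics: (z − (-5+1i))(z − (-5−1i)) = z² + 10z + 26.
The resulting polynomial has degree 5 and real coefficients as required.

p(z) = z^5 + 13·z^4 + 40·z^3 -70·z^2 -296·z + 312.


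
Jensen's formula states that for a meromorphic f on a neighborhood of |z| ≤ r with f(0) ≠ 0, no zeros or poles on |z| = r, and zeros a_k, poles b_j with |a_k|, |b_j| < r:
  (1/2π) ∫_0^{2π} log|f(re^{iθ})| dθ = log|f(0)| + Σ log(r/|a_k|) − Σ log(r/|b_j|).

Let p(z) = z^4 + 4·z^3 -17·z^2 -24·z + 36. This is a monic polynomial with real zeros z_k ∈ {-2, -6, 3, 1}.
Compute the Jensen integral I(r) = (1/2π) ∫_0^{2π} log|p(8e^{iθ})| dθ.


Zeros: -6, -2, 1, 3; r = 8.
Inside |z| < r: -6, -2, 1, 3. Outside (|z| ≥ r): ∅.
p(0) = 36, so log|p(0)| = log(36) = 3.5835.
Apply Jensen: I(r) = log|p(0)| + Σ_k log(r/|z_k|), summed over zeros inside |z| < r.
  log(r/|z_k|) for z_k = -2: log(8/2) = 1.3863
  log(r/|z_k|) for z_k = -6: log(8/6) = 0.2877
  log(r/|z_k|) for z_k = 3: log(8/3) = 0.9808
  log(r/|z_k|) for z_k = 1: log(8/1) = 2.0794
Sum over inside zeros: 4.7342.
I(r) = log|p(0)| + (inside sum) = 3.5835 + 4.7342 = 8.3178.
Closed form (all zeros inside, monic): I(r) = n·log(r) = 4·log(8) = 8.3178. ✓

I(r) ≈ 8.3178.


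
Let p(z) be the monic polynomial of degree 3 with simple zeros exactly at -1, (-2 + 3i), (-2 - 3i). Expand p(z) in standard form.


The polynomial is p(z) = ∏_{α ∈ S} (z − α), where S = {-1, (-2 + 3i), (-2 - 3i)}.
Expanding the product yields: p(z) = z^3 + 5·z^2 + 17·z + 13.
Note conjugate pairs combine to real quadratics: (z − (-2+3i))(z − (-2−3i)) = z² + 4z + 13.
The resulting polynomial has degree 3 and real coefficients as required.

p(z) = z^3 + 5·z^2 + 17·z + 13.


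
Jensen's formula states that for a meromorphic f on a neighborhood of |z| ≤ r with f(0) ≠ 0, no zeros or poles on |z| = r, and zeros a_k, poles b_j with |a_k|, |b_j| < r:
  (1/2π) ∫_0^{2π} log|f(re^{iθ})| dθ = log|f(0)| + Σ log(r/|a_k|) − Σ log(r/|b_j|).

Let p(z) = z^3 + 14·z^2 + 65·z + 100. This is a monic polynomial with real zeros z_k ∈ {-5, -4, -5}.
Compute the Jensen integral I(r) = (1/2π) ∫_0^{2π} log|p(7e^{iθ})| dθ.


Zeros: -5, -5, -4; r = 7.
Inside |z| < r: -5, -5, -4. Outside (|z| ≥ r): ∅.
p(0) = 100, so log|p(0)| = log(100) = 4.6052.
Apply Jensen: I(r) = log|p(0)| + Σ_k log(r/|z_k|), summed over zeros inside |z| < r.
  log(r/|z_k|) for z_k = -5: log(7/5) = 0.3365
  log(r/|z_k|) for z_k = -4: log(7/4) = 0.5596
  log(r/|z_k|) for z_k = -5: log(7/5) = 0.3365
Sum over inside zeros: 1.2326.
I(r) = log|p(0)| + (inside sum) = 4.6052 + 1.2326 = 5.8377.
Closed form (all zeros inside, monic): I(r) = n·log(r) = 3·log(7) = 5.8377. ✓

I(r) ≈ 5.8377.


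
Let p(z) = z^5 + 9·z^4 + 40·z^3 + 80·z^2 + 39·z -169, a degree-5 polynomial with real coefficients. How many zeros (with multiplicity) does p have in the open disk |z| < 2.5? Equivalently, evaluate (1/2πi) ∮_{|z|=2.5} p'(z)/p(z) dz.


The zeros of p are: 1, (-2 + 3i), (-2 - 3i), (-3 + 2i), (-3 - 2i).
Their magnitudes are: 1, 3.606, 3.606, 3.606, 3.606.
Zeros with |z| < R = 2.5: 1.
Count = 1.
By the argument principle, (1/2πi) ∮_{|z|=R} p'(z)/p(z) dz equals exactly this count.

Number of zeros inside |z| < 2.5: 1.


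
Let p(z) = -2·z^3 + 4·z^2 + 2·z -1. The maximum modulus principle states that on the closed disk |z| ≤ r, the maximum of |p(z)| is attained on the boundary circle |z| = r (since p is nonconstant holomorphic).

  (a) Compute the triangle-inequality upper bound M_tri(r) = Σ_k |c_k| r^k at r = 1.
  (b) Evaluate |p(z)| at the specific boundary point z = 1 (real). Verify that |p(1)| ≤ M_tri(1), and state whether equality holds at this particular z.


Coefficients: c_0 = -1, c_1 = 2, c_2 = 4, c_3 = -2. Radius r = 1.
Part (a). Triangle bound: M_tri(r) = Σ_k |c_k| r^k
  = |-1|·1^0 + |2|·1^1 + |4|·1^2 + |-2|·1^3
  = 1 + 2 + 4 + 2 = 9.
This bounds M(r) := max_{|z|=r} |p(z)| from above; equality holds iff all terms c_k z^k can be made to align in phase at a single z on |z|=r.
Part (b). At z = 1 (real, on the circle |z| = r):
  p(1) = (-1)·1^0 + (2)·1^1 + (4)·1^2 + (-2)·1^3 = 3.
  |p(1)| = 3.
Check: |p(1)| = 3 ≤ 9 = M_tri(1). ✓ Equality does not hold at z = 1 (the coefficients have mixed signs, so the terms do not all align in phase there).

M_tri(1) = 9; |p(1)| = 3; equality at z=1: no.


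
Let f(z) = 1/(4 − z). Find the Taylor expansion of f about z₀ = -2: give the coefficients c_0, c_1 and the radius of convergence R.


Let w = z − z₀, so z = z₀ + w.
Then 4 − z = 4 − (z₀ + w) = (4 − z₀) − w = 6 − w.
f(z) = 1/(6 − w) = (1/(6)) · 1/(1 − w/(6)) = Σ_{n≥0} w^n / (6)^(n+1).
So c_n = 1/(6)^(n+1):
  c_0 = 1/(6)^1 = 1/6.
  c_1 = 1/(6)^2 = 1/36.
The series is valid for |w/d| < 1, i.e. |z − z₀| < |d|.
Radius of convergence: R = |4 − z₀| = |6| = 6 (distance from z₀ to the singularity z = 4).

c_0 = 1/6, c_1 = 1/36; R = 6.


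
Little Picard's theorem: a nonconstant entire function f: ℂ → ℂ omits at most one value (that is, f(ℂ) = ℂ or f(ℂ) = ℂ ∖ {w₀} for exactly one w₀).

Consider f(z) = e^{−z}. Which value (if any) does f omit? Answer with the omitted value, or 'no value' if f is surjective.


Little Picard bounds the complement of f(ℂ) to at most one point.
e^{−z} is never zero on ℂ, so 1·e^{−z} takes every value in ℂ ∖ {0}. Adding 0 shifts the range to ℂ ∖ {0}. Thus f omits exactly the value 0.

Omitted value: 0.


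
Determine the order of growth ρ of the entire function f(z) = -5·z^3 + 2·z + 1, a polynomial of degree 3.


|f(z)| ≤ Σ|c_k|·r^k = O(r^3) as r → ∞. Polynomial growth is O(e^{r^ε}) for every ε > 0 (since r^3/e^{r^ε} → 0), so ρ ≤ ε for all ε > 0, i.e. ρ = 0. Every nonconstant polynomial has order 0.
Therefore ρ = 0.

Order ρ = 0.


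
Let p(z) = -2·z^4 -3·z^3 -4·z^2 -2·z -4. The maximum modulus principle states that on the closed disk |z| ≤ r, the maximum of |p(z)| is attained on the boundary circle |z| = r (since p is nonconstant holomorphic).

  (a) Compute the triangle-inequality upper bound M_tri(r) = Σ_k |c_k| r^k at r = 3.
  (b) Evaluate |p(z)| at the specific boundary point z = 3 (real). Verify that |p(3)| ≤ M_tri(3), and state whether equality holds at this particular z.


Coefficients: c_0 = -4, c_1 = -2, c_2 = -4, c_3 = -3, c_4 = -2. Radius r = 3.
Part (a). Triangle bound: M_tri(r) = Σ_k |c_k| r^k
  = |-4|·3^0 + |-2|·3^1 + |-4|·3^2 + |-3|·3^3 + |-2|·3^4
  = 4 + 6 + 36 + 81 + 162 = 289.
This bounds M(r) := max_{|z|=r} |p(z)| from above; equality holds iff all terms c_k z^k can be made to align in phase at a single z on |z|=r.
Part (b). At z = 3 (real, on the circle |z| = r):
  p(3) = (-4)·3^0 + (-2)·3^1 + (-4)·3^2 + (-3)·3^3 + (-2)·3^4 = -289.
  |p(3)| = 289.
Since all nonzero coefficients share the same sign, |p(3)| = 289 = M_tri(3); the triangle bound is attained at z = 3, so in fact M(r) = 289.

M_tri(3) = 289; |p(3)| = 289; equality at z=3: yes.


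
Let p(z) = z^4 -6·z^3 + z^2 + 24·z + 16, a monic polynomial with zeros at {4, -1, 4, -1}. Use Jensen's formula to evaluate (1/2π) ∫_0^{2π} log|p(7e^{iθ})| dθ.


Zeros: -1, -1, 4, 4; r = 7.
Inside |z| < r: -1, -1, 4, 4. Outside (|z| ≥ r): ∅.
p(0) = 16, so log|p(0)| = log(16) = 2.7726.
Apply Jensen: I(r) = log|p(0)| + Σ_k log(r/|z_k|), summed over zeros inside |z| < r.
  log(r/|z_k|) for z_k = 4: log(7/4) = 0.5596
  log(r/|z_k|) for z_k = -1: log(7/1) = 1.9459
  log(r/|z_k|) for z_k = 4: log(7/4) = 0.5596
  log(r/|z_k|) for z_k = -1: log(7/1) = 1.9459
Sum over inside zeros: 5.0111.
I(r) = log|p(0)| + (inside sum) = 2.7726 + 5.0111 = 7.7836.
Closed form (all zeros inside, monic): I(r) = n·log(r) = 4·log(7) = 7.7836. ✓

I(r) ≈ 7.7836.


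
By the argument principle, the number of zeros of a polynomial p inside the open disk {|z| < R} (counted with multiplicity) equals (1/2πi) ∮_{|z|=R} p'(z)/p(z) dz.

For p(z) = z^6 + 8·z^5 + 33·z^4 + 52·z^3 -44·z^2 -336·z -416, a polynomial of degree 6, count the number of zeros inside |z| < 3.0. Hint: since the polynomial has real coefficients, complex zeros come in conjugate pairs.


The zeros of p are: (-2 + 2i), (-2 - 2i), 2, (-2 + 3i), (-2 - 3i), -2.
Their magnitudes are: 2.828, 2.828, 2, 3.606, 3.606, 2.
Zeros with |z| < R = 3.0: (-2 + 2i), (-2 - 2i), 2, -2.
Count = 4.
By the argument principle, (1/2πi) ∮_{|z|=R} p'(z)/p(z) dz equals exactly this count.

Number of zeros inside |z| < 3.0: 4.


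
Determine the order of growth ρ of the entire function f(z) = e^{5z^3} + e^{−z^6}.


Each summand is entire of order 3 and 6 respectively (as in the single-exponential case). The order of a sum is at most the max of the orders, so ρ ≤ 6. For the lower bound: on |z|=r choose arg z so that -1z^6 is real positive; then |e^{-1z^6}| = e^{1r^6} while |e^{5z^3}| ≤ e^{5r^3} = o(e^{1r^6}). So |f| ≥ e^{1r^6}(1 − o(1)) and ρ ≥ 6. Hence ρ = max(3, 6) = 6.
Therefore ρ = 6.

Order ρ = 6.


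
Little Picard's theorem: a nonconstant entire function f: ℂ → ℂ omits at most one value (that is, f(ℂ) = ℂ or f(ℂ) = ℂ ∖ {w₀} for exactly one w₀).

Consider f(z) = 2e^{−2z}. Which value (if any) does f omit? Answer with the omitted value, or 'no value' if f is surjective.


Little Picard bounds the complement of f(ℂ) to at most one point.
e^{−2z} is never zero on ℂ, so 2·e^{−2z} takes every value in ℂ ∖ {0}. Adding 0 shifts the range to ℂ ∖ {0}. Thus f omits exactly the value 0.

Omitted value: 0.


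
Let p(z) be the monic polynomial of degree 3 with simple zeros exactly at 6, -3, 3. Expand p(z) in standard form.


The polynomial is p(z) = ∏_{α ∈ S} (z − α), where S = {6, -3, 3}.
Expanding the product yields: p(z) = z^3 -6·z^2 -9·z + 54.
The resulting polynomial has degree 3 and real coefficients as required.

p(z) = z^3 -6·z^2 -9·z + 54.


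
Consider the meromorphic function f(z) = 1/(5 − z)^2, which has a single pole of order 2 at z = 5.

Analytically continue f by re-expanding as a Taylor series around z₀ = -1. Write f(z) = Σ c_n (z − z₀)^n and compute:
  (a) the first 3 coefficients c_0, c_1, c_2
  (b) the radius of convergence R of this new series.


Let w = z − z₀, so z = z₀ + w.
Then 5 − z = 5 − (z₀ + w) = (5 − z₀) − w = 6 − w.
f(z) = 1/(6 − w)^2 = (1/(6)^2) · (1 − w/(6))^{−2}.
By the binomial series (1−u)^{−2} = Σ_{n≥0} C(n+1, 1) u^n for |u|<1, with u = w/(6):
  c_n = C(n+1, 1) / (6)^(n+2).
  c_0 = 1/(6)^2 = 1/36.
  c_1 = 2/(6)^3 = 1/108.
  c_2 = 3/(6)^4 = 1/432.
The series is valid for |w/d| < 1, i.e. |z − z₀| < |d|.
Radius of convergence: R = |5 − z₀| = |6| = 6 (distance from z₀ to the singularity z = 5).

c_0 = 1/36, c_1 = 1/108, c_2 = 1/432; R = 6.


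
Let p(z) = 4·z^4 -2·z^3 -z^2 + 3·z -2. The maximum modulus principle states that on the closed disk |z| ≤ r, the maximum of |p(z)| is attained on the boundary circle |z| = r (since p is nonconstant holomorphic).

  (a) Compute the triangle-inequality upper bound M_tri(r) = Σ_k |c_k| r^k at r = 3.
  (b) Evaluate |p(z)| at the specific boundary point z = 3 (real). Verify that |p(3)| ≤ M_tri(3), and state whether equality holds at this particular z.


Coefficients: c_0 = -2, c_1 = 3, c_2 = -1, c_3 = -2, c_4 = 4. Radius r = 3.
Part (a). Triangle bound: M_tri(r) = Σ_k |c_k| r^k
  = |-2|·3^0 + |3|·3^1 + |-1|·3^2 + |-2|·3^3 + |4|·3^4
  = 2 + 9 + 9 + 54 + 324 = 398.
This bounds M(r) := max_{|z|=r} |p(z)| from above; equality holds iff all terms c_k z^k can be made to align in phase at a single z on |z|=r.
Part (b). At z = 3 (real, on the circle |z| = r):
  p(3) = (-2)·3^0 + (3)·3^1 + (-1)·3^2 + (-2)·3^3 + (4)·3^4 = 268.
  |p(3)| = 268.
Check: |p(3)| = 268 ≤ 398 = M_tri(3). ✓ Equality does not hold at z = 3 (the coefficients have mixed signs, so the terms do not all align in phase there).

M_tri(3) = 398; |p(3)| = 268; equality at z=3: no.


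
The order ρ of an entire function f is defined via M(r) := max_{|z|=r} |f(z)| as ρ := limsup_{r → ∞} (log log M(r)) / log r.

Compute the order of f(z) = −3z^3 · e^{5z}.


M(r) = max_{|z|=r} |-3|·|z|^3·|e^{5z}| = 3·r^3 · e^{5r^1} (the factors attain their maxima compatibly on |z|=r). Then log M(r) = log 3 + 3·log r + 5r^1, dominated by the last term, so log log M(r) ~ 1·log r. The polynomial factor -3z^3 contributes only a log r term and does not affect the order. ρ = 1.
Therefore ρ = 1.

Order ρ = 1.


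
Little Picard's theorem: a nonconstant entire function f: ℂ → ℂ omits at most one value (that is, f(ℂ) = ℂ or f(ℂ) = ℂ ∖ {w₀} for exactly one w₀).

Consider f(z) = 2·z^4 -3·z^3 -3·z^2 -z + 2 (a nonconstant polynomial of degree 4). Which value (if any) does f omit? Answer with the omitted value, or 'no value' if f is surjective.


Little Picard bounds the complement of f(ℂ) to at most one point.
For every w ∈ ℂ, the equation p(z) − w = 0 is a nonconstant polynomial in z and hence has at least one root by the fundamental theorem of algebra. So p is surjective onto ℂ, omitting no value.

Omitted value: no value.


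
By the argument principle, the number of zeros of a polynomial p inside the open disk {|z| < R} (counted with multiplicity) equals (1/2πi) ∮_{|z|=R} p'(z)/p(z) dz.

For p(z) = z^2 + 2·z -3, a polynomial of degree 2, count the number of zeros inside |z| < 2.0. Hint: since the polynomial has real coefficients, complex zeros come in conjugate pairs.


The zeros of p are: 1, -3.
Their magnitudes are: 1, 3.
Zeros with |z| < R = 2.0: 1.
Count = 1.
By the argument principle, (1/2πi) ∮_{|z|=R} p'(z)/p(z) dz equals exactly this count.

Number of zeros inside |z| < 2.0: 1.


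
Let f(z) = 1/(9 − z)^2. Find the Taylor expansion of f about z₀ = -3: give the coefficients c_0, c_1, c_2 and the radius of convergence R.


Let w = z − z₀, so z = z₀ + w.
Then 9 − z = 9 − (z₀ + w) = (9 − z₀) − w = 12 − w.
f(z) = 1/(12 − w)^2 = (1/(12)^2) · (1 − w/(12))^{−2}.
By the binomial series (1−u)^{−2} = Σ_{n≥0} C(n+1, 1) u^n for |u|<1, with u = w/(12):
  c_n = C(n+1, 1) / (12)^(n+2).
  c_0 = 1/(12)^2 = 1/144.
  c_1 = 2/(12)^3 = 1/864.
  c_2 = 3/(12)^4 = 1/6912.
The series is valid for |w/d| < 1, i.e. |z − z₀| < |d|.
Radius of convergence: R = |9 − z₀| = |12| = 12 (distance from z₀ to the singularity z = 9).

c_0 = 1/144, c_1 = 1/864, c_2 = 1/6912; R = 12.


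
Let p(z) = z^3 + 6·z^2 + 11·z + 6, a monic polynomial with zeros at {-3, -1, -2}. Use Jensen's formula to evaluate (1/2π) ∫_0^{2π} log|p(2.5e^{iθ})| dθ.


Zeros: -3, -2, -1; r = 2.5.
Inside |z| < r: -2, -1. Outside (|z| ≥ r): -3.
p(0) = 6, so log|p(0)| = log(6) = 1.7918.
Apply Jensen: I(r) = log|p(0)| + Σ_k log(r/|z_k|), summed over zeros inside |z| < r.
  log(r/|z_k|) for z_k = -1: log(2.5/1) = 0.9163
  log(r/|z_k|) for z_k = -2: log(2.5/2) = 0.2231
  Outside zeros (-3) contribute nothing to the Jensen sum.
Sum over inside zeros: 1.1394.
I(r) = log|p(0)| + (inside sum) = 1.7918 + 1.1394 = 2.9312.
Note: since some zeros are outside |z| ≤ r, the simplified n·log(r) form does NOT apply — only the inside zeros contribute.

I(r) ≈ 2.9312.


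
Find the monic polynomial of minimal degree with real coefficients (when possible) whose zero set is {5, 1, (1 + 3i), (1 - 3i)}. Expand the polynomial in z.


The polynomial is p(z) = ∏_{α ∈ S} (z − α), where S = {5, 1, (1 + 3i), (1 - 3i)}.
Expanding the product yields: p(z) = z^4 -8·z^3 + 27·z^2 -70·z + 50.
Note conjugate pairs combine to real quadratics: (z − (1+3i))(z − (1−3i)) = z² − 2z + 10.
The resulting polynomial has degree 4 and real coefficients as required.

p(z) = z^4 -8·z^3 + 27·z^2 -70·z + 50.


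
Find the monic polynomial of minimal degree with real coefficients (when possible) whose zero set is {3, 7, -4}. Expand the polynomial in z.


The polynomial is p(z) = ∏_{α ∈ S} (z − α), where S = {3, 7, -4}.
Expanding the product yields: p(z) = z^3 -6·z^2 -19·z + 84.
The resulting polynomial has degree 3 and real coefficients as required.

p(z) = z^3 -6·z^2 -19·z + 84.


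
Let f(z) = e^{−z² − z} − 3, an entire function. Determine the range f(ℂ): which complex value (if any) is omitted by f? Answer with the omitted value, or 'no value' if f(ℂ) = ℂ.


Little Picard bounds the complement of f(ℂ) to at most one point.
The exponent g(z) = −z² − z is a nonconstant polynomial, hence surjective onto ℂ. So e^{g(z)} takes every value in {e^w : w ∈ ℂ} = ℂ ∖ {0}. Adding -3 shifts the range to ℂ ∖ {-3}. f omits exactly -3.

Omitted value: -3.


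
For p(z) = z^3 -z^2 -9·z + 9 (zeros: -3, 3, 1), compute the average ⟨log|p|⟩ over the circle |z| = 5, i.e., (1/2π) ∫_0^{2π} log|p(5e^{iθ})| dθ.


Zeros: -3, 1, 3; r = 5.
Inside |z| < r: -3, 1, 3. Outside (|z| ≥ r): ∅.
p(0) = 9, so log|p(0)| = log(9) = 2.1972.
Apply Jensen: I(r) = log|p(0)| + Σ_k log(r/|z_k|), summed over zeros inside |z| < r.
  log(r/|z_k|) for z_k = -3: log(5/3) = 0.5108
  log(r/|z_k|) for z_k = 3: log(5/3) = 0.5108
  log(r/|z_k|) for z_k = 1: log(5/1) = 1.6094
Sum over inside zeros: 2.6311.
I(r) = log|p(0)| + (inside sum) = 2.1972 + 2.6311 = 4.8283.
Closed form (all zeros inside, monic): I(r) = n·log(r) = 3·log(5) = 4.8283. ✓

I(r) ≈ 4.8283.


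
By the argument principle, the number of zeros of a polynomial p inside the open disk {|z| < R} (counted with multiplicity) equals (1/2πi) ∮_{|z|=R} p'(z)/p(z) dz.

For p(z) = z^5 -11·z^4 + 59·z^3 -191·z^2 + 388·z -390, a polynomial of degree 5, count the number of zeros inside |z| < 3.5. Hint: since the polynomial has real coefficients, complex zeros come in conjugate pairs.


The zeros of p are: 3, (1 + 3i), (1 - 3i), (3 + 2i), (3 - 2i).
Their magnitudes are: 3, 3.162, 3.162, 3.606, 3.606.
Zeros with |z| < R = 3.5: 3, (1 + 3i), (1 - 3i).
Count = 3.
By the argument principle, (1/2πi) ∮_{|z|=R} p'(z)/p(z) dz equals exactly this count.

Number of zeros inside |z| < 3.5: 3.


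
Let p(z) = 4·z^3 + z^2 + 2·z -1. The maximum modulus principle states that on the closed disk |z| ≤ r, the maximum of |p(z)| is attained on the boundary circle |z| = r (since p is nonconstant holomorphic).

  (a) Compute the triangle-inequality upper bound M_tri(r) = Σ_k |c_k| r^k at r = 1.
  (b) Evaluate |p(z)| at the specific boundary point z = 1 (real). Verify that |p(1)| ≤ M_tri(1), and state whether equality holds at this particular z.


Coefficients: c_0 = -1, c_1 = 2, c_2 = 1, c_3 = 4. Radius r = 1.
Part (a). Triangle bound: M_tri(r) = Σ_k |c_k| r^k
  = |-1|·1^0 + |2|·1^1 + |1|·1^2 + |4|·1^3
  = 1 + 2 + 1 + 4 = 8.
This bounds M(r) := max_{|z|=r} |p(z)| from above; equality holds iff all terms c_k z^k can be made to align in phase at a single z on |z|=r.
Part (b). At z = 1 (real, on the circle |z| = r):
  p(1) = (-1)·1^0 + (2)·1^1 + (1)·1^2 + (4)·1^3 = 6.
  |p(1)| = 6.
Check: |p(1)| = 6 ≤ 8 = M_tri(1). ✓ Equality does not hold at z = 1 (the coefficients have mixed signs, so the terms do not all align in phase there).

M_tri(1) = 8; |p(1)| = 6; equality at z=1: no.


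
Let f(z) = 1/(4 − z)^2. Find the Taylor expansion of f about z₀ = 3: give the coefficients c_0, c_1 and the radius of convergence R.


Let w = z − z₀, so z = z₀ + w.
Then 4 − z = 4 − (z₀ + w) = (4 − z₀) − w = 1 − w.
f(z) = 1/(1 − w)^2 = (1/(1)^2) · (1 − w/(1))^{−2}.
By the binomial series (1−u)^{−2} = Σ_{n≥0} C(n+1, 1) u^n for |u|<1, with u = w/(1):
  c_n = C(n+1, 1) / (1)^(n+2).
  c_0 = 1/(1)^2 = 1.
  c_1 = 2/(1)^3 = 2.
The series is valid for |w/d| < 1, i.e. |z − z₀| < |d|.
Radius of convergence: R = |4 − z₀| = |1| = 1 (distance from z₀ to the singularity z = 4).

c_0 = 1, c_1 = 2; R = 1.


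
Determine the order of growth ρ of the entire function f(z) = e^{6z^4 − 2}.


|e^{6z^4 − 2}| = e^{Re(6·z^4) + -2} ≤ e^{6|z|^4 + -2} = e^{6r^4 + -2} on |z| = r, so ρ ≤ 4. Choosing z on |z|=r so that 6·z^4 is real positive (always possible by picking arg z appropriately) gives |f(z)| = e^{6r^4 + -2}, matching the bound. The additive constant -2 does not affect log log M(r) ~ 4·log r. Hence ρ = 4.
Therefore ρ = 4.

Order ρ = 4.


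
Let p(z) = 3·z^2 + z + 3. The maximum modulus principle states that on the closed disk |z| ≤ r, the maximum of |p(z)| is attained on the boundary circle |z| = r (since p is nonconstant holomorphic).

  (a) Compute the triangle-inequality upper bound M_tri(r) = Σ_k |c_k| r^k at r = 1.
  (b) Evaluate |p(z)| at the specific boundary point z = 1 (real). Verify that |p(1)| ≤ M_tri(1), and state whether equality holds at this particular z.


Coefficients: c_0 = 3, c_1 = 1, c_2 = 3. Radius r = 1.
Part (a). Triangle bound: M_tri(r) = Σ_k |c_k| r^k
  = |3|·1^0 + |1|·1^1 + |3|·1^2
  = 3 + 1 + 3 = 7.
This bounds M(r) := max_{|z|=r} |p(z)| from above; equality holds iff all terms c_k z^k can be made to align in phase at a single z on |z|=r.
Part (b). At z = 1 (real, on the circle |z| = r):
  p(1) = (3)·1^0 + (1)·1^1 + (3)·1^2 = 7.
  |p(1)| = 7.
Since all nonzero coefficients share the same sign, |p(1)| = 7 = M_tri(1); the triangle bound is attained at z = 1, so in fact M(r) = 7.

M_tri(1) = 7; |p(1)| = 7; equality at z=1: yes.


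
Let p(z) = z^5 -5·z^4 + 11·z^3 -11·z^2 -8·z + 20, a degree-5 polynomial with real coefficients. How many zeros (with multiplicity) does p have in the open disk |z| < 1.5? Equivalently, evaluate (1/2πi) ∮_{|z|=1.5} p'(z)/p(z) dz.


The zeros of p are: (1 + 2i), (1 - 2i), 2, -1, 2.
Their magnitudes are: 2.236, 2.236, 2, 1, 2.
Zeros with |z| < R = 1.5: -1.
Count = 1.
By the argument principle, (1/2πi) ∮_{|z|=R} p'(z)/p(z) dz equals exactly this count.

Number of zeros inside |z| < 1.5: 1.


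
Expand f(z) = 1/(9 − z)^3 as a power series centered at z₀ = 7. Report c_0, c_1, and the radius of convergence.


Let w = z − z₀, so z = z₀ + w.
Then 9 − z = 9 − (z₀ + w) = (9 − z₀) − w = 2 − w.
f(z) = 1/(2 − w)^3 = (1/(2)^3) · (1 − w/(2))^{−3}.
By the binomial series (1−u)^{−3} = Σ_{n≥0} C(n+2, 2) u^n for |u|<1, with u = w/(2):
  c_n = C(n+2, 2) / (2)^(n+3).
  c_0 = 1/(2)^3 = 1/8.
  c_1 = 3/(2)^4 = 3/16.
The series is valid for |w/d| < 1, i.e. |z − z₀| < |d|.
Radius of convergence: R = |9 − z₀| = |2| = 2 (distance from z₀ to the singularity z = 9).

c_0 = 1/8, c_1 = 3/16; R = 2.


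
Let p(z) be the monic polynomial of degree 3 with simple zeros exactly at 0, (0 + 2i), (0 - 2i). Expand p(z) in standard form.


The polynomial is p(z) = ∏_{α ∈ S} (z − α), where S = {0, (0 + 2i), (0 - 2i)}.
Expanding the product yields: p(z) = z^3 + 4·z.
Note conjugate pairs combine to real quadratics: (z − (0+2i))(z − (0−2i)) = z² + 4.
The resulting polynomial has degree 3 and real coefficients as required.

p(z) = z^3 + 4·z.


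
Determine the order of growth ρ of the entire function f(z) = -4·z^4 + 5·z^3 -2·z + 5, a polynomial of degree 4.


|f(z)| ≤ Σ|c_k|·r^k = O(r^4) as r → ∞. Polynomial growth is O(e^{r^ε}) for every ε > 0 (since r^4/e^{r^ε} → 0), so ρ ≤ ε for all ε > 0, i.e. ρ = 0. Every nonconstant polynomial has order 0.
Therefore ρ = 0.

Order ρ = 0.


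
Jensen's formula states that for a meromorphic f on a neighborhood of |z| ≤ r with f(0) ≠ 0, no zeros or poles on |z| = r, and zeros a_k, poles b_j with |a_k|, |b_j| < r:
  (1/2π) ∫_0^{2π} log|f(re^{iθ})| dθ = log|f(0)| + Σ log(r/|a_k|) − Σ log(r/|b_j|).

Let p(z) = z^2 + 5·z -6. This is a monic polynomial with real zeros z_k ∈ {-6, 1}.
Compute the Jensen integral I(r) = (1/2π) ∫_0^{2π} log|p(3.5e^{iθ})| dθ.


Zeros: -6, 1; r = 3.5.
Inside |z| < r: 1. Outside (|z| ≥ r): -6.
p(0) = -6, so log|p(0)| = log(6) = 1.7918.
Apply Jensen: I(r) = log|p(0)| + Σ_k log(r/|z_k|), summed over zeros inside |z| < r.
  log(r/|z_k|) for z_k = 1: log(3.5/1) = 1.2528
  Outside zeros (-6) contribute nothing to the Jensen sum.
Sum over inside zeros: 1.2528.
I(r) = log|p(0)| + (inside sum) = 1.7918 + 1.2528 = 3.0445.
Note: since some zeros are outside |z| ≤ r, the simplified n·log(r) form does NOT apply — only the inside zeros contribute.

I(r) ≈ 3.0445.
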